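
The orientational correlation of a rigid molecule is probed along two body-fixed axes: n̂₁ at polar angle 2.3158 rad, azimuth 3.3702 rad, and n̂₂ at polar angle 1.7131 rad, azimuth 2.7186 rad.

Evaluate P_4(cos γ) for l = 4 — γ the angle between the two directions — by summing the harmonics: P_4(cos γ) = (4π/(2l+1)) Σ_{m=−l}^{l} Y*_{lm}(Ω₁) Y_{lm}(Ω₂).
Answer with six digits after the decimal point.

Term-by-term m-sum for l=4 (normalisation 4π/9 = 1.396263):
  m=-4: (+0.078850+0.102362i) × (-0.051362+0.421794i) = -0.047226+0.028001i  (running Σ = -0.047226+0.028001i)
  m=-3: (+0.260856+0.213468i) × (+0.051184+0.164405i) = -0.021743+0.053812i  (running Σ = -0.068969+0.081813i)
  m=-2: (+0.359671+0.176953i) × (-0.186727-0.210844i) = -0.029851-0.108876i  (running Σ = -0.098820-0.027063i)
  m=-1: (+0.049957+0.011624i) × (-0.173162-0.077952i) = -0.007745-0.005907i  (running Σ = -0.106564-0.032970i)
  m=0: (-0.359117-0.000000i) × (+0.255021+0.000000i) = -0.091583-0.000000i  (running Σ = -0.198147-0.032970i)
  m=1: (-0.049957+0.011624i) × (+0.173162-0.077952i) = -0.007745+0.005907i  (running Σ = -0.205892-0.027063i)
  m=2: (+0.359671-0.176953i) × (-0.186727+0.210844i) = -0.029851+0.108876i  (running Σ = -0.235742+0.081813i)
  m=3: (-0.260856+0.213468i) × (-0.051184+0.164405i) = -0.021743-0.053812i  (running Σ = -0.257486+0.028001i)
  m=4: (+0.078850-0.102362i) × (-0.051362-0.421794i) = -0.047226-0.028001i  (running Σ = -0.304712+0.000000i)
Σ over m = -0.304712+0.000000i; ×(4π/9) → -0.425458+0.000000i. Real part: -0.425458

-0.425458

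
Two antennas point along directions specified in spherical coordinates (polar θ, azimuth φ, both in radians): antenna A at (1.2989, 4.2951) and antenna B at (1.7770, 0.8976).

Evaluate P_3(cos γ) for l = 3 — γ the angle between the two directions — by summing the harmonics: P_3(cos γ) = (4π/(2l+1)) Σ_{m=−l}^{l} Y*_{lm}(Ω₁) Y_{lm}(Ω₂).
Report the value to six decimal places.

-0.810838

Expand P_3 via completeness: Σ_{m} conj(Y_{3,m}) at Ω₁ times Y_{3,m} at Ω₂ —
  term(m=-3) = (-0.104979, -0.101332)   from Y*(Ω₁)=(0.354105, 0.116926), Y(Ω₂)=(-0.352519, -0.169761)
  term(m=-2) = (-0.044512, -0.025004)   from Y*(Ω₁)=(-0.171007, 0.188712), Y(Ω₂)=(0.044611, 0.195449)
  term(m=-1) = (-0.048146, -0.012597)   from Y*(Ω₁)=(0.080669, 0.181965), Y(Ω₂)=(-0.155890, 0.195481)
  term(m=+0) = (-0.056396, -0.000000)   from Y*(Ω₁)=(-0.264518, -0.000000), Y(Ω₂)=(0.213203, 0.000000)
  term(m=+1) = (-0.048146, 0.012597)   from Y*(Ω₁)=(-0.080669, 0.181965), Y(Ω₂)=(0.155890, 0.195481)
  term(m=+2) = (-0.044512, 0.025004)   from Y*(Ω₁)=(-0.171007, -0.188712), Y(Ω₂)=(0.044611, -0.195449)
  term(m=+3) = (-0.104979, 0.101332)   from Y*(Ω₁)=(-0.354105, 0.116926), Y(Ω₂)=(0.352519, -0.169761)
Σ over m = (-0.451671, 0.000000); ×(4π/7) → (-0.810838, 0.000000). Real part: -0.810838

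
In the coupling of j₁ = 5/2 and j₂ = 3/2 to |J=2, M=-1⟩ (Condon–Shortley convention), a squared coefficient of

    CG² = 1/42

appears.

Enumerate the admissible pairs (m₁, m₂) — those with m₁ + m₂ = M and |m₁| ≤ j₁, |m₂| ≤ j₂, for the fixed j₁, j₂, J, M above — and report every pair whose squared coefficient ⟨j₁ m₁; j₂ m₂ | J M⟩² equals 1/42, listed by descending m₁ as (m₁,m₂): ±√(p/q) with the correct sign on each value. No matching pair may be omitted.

(-3/2,1/2): +√(1/42)

Admissible pairs with m₁+m₂ = M = -1: (-5/2,3/2), (-3/2,1/2), (-1/2,-1/2), (1/2,-3/2)
  (m₁,m₂)=(1/2,-3/2): CG² = 9/28, CG = +√(9/28)
  (m₁,m₂)=(-1/2,-1/2): CG² = 25/84, CG = −√(25/84)
  (m₁,m₂)=(-3/2,1/2): CG² = 1/42, CG = +√(1/42)   ← matches the target
  (m₁,m₂)=(-5/2,3/2): CG² = 5/14, CG = +√(5/14)
Pairs with CG² = 1/42: (-3/2,1/2): +√(1/42)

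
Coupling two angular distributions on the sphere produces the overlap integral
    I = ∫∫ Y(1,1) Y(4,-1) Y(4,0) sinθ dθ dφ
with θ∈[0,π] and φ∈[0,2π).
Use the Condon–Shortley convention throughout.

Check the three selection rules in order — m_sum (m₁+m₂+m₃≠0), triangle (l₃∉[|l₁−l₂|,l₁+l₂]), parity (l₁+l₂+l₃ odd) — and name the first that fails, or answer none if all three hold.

parity

azimuthal sum: 1 − 1 + 0 = 0  ✓
3 ≤ 4 ≤ 5 (triangle on l)  ✓
L = 1 + 4 + 4 = 9 (odd)  ✗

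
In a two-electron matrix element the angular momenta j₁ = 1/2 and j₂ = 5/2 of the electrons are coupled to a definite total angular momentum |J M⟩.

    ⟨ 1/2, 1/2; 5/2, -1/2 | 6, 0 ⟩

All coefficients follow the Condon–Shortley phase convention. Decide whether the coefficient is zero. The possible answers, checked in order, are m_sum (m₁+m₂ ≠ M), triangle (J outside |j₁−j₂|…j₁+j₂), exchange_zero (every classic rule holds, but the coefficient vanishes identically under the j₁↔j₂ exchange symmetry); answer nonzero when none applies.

triangle

m-sum: m₁+m₂ = 1/2+(-1/2) = 0, M = 0  ✓
triangle: need |j₁−j₂| ≤ J ≤ j₁+j₂, i.e. J ∈ [2, 3]; J = 6 is outside ✗ ⇒ coefficient is 0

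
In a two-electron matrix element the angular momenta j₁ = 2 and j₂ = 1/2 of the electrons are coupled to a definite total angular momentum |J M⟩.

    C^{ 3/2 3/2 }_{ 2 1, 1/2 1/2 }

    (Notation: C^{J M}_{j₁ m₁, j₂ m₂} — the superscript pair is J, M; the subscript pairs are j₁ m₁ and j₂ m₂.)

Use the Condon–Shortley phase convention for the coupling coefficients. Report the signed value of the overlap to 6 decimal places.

√[4·1!3!0!/5! · 3!1!1!0!3!0!] = √(36/5)
  +(−1)^1/∏(1,0,0,0,3,0)! = -1/6  (running -1/6)
⟨..|..⟩ = √(36/5)·(-1/6) = -0.447214

−√(1/5) ≈ -0.447214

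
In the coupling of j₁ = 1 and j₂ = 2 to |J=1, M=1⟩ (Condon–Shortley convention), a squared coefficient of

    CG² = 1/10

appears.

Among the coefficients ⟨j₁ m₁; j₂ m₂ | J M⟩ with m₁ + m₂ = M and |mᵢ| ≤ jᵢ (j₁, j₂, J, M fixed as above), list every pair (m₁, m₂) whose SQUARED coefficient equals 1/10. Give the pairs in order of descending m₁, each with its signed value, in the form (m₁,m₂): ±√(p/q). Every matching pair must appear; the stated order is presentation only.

Admissible pairs with m₁+m₂ = M = 1: (-1,2), (0,1), (1,0)
  (m₁,m₂)=(1,0): CG² = 1/10, CG = +√(1/10)   ← matches the target
  (m₁,m₂)=(0,1): CG² = 3/10, CG = −√(3/10)
  (m₁,m₂)=(-1,2): CG² = 3/5, CG = +√(3/5)
Pairs with CG² = 1/10: (1,0): +√(1/10)

(1,0): +√(1/10)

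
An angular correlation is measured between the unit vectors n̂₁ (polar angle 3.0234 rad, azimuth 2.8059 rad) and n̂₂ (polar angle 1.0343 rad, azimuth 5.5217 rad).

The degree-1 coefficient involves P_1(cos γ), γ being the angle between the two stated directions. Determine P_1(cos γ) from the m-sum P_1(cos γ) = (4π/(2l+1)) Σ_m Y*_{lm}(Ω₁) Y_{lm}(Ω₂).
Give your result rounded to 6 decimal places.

Summing Y*_{l m}(θ₁,φ₁)·Y_{l m}(θ₂,φ₂) over m ∈ [−1, 1]; prefactor 4π/(2·1+1) = 4.188790:
  m=-1: (-0.038466+0.013421i) × (+0.214939+0.204897i) = -0.011018-0.004997i  (running Σ = -0.011018-0.004997i)
  m=0: (-0.485194-0.000000i) × (+0.249738+0.000000i) = -0.121171-0.000000i  (running Σ = -0.132189-0.004997i)
  m=1: (+0.038466+0.013421i) × (-0.214939+0.204897i) = -0.011018+0.004997i  (running Σ = -0.143207+0.000000i)
Accumulated sum -0.143207+0.000000i; after 4π/(2l+1) scaling, -0.599863+0.000000i ⇒ P_1 = -0.599863

-0.599863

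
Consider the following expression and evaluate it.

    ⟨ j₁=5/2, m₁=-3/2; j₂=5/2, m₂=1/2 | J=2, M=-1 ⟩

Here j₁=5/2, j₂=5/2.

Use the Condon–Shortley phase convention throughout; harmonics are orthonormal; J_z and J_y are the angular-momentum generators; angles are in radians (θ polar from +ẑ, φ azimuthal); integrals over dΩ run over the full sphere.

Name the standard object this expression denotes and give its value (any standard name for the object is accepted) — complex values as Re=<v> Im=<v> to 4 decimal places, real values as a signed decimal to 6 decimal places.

Clebsch–Gordan coefficient, +√(1/7) ≈ +0.377964

This is a Clebsch–Gordan (vector-coupling) coefficient.
triangle: 3!×2!×2!/8! = 24/40320
(j±m)!: 1!×4!×3!×2!×1!×3! = 1728
prefactor² = (2J+1)×Δ×N² = 36/7
  k=2: +1/(2!×1!×2!×1!×0!×1!) = 1/4
  k=3: −1/(3!×0!×1!×0!×1!×2!) = -1/12
Σ = 1/6  ⇒  CG² = 36/7×(1/6)² = 1/7
CG = +√(1/7) = +0.377964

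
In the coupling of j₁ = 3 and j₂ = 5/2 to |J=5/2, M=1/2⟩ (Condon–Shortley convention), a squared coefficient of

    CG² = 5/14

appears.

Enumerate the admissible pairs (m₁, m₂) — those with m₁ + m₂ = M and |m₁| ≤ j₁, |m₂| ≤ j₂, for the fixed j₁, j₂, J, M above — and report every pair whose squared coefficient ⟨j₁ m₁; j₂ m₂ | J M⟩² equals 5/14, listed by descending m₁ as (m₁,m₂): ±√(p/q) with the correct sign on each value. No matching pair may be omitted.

(-2,5/2): −√(5/14)

Admissible pairs with m₁+m₂ = M = 1/2: (-2,5/2), (-1,3/2), (0,1/2), (1,-1/2), (2,-3/2), (3,-5/2)
  (m₁,m₂)=(3,-5/2): CG² = 5/21, CG = +√(5/21)
  (m₁,m₂)=(2,-3/2): CG² = 1/14, CG = +√(1/14)
  (m₁,m₂)=(1,-1/2): CG² = 8/35, CG = −√(8/35)
  (m₁,m₂)=(0,1/2): CG² = 8/105, CG = +√(8/105)
  (m₁,m₂)=(-1,3/2): CG² = 1/35, CG = +√(1/35)
  (m₁,m₂)=(-2,5/2): CG² = 5/14, CG = −√(5/14)   ← matches the target
Pairs with CG² = 5/14: (-2,5/2): −√(5/14)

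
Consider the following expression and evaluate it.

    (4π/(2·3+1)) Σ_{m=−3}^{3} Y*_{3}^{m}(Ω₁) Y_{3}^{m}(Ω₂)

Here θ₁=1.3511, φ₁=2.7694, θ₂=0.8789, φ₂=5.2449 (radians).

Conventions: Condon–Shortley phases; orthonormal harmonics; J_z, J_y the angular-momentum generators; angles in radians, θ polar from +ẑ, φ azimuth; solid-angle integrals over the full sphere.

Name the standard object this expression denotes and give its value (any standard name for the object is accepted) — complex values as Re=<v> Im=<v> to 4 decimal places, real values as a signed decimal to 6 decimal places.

This sum is the spherical-harmonic addition theorem: it equals the Legendre polynomial P_l(cos γ) of the angle γ between the two directions.
Term-by-term m-sum for l=3 (normalisation 4π/7 = 1.795196):
  term(m=-3) = +0.030633-0.067239i   from Y*(Ω₁)=-0.170176+0.348529i, Y(Ω₂)=-0.190436+0.005093i
  term(m=-2) = +0.019386+0.079697i   from Y*(Ω₁)=+0.156035-0.143733i, Y(Ω₂)=-0.187313+0.338218i
  term(m=-1) = +0.048716+0.038287i   from Y*(Ω₁)=+0.224043-0.087464i, Y(Ω₂)=+0.130795+0.221952i
  term(m=+0) = +0.051607+0.000000i   from Y*(Ω₁)=-0.224669-0.000000i, Y(Ω₂)=-0.229703+0.000000i
  term(m=+1) = +0.048716-0.038287i   from Y*(Ω₁)=-0.224043-0.087464i, Y(Ω₂)=-0.130795+0.221952i
  term(m=+2) = +0.019386-0.079697i   from Y*(Ω₁)=+0.156035+0.143733i, Y(Ω₂)=-0.187313-0.338218i
  term(m=+3) = +0.030633+0.067239i   from Y*(Ω₁)=+0.170176+0.348529i, Y(Ω₂)=+0.190436+0.005093i
Total Σ_m = +0.249077+0.000000i. Multiply by 1.795196: +0.447141+0.000000i. P_3(cos γ) = 0.447141

Legendre polynomial (addition theorem), +0.447141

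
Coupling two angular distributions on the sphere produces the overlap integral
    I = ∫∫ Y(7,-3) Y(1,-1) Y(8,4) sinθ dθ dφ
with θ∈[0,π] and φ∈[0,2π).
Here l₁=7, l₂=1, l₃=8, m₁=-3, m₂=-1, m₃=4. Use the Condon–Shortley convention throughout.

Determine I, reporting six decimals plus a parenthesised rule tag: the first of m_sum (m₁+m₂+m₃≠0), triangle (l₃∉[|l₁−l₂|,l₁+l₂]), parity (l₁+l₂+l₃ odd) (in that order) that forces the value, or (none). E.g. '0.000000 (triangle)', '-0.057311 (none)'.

0.248575 (none)

m-sum 0 ✓  L=16 even ✓  6≤8≤8 ✓
Π(2lᵢ+1) = 15×3×17 = 765
triangle coeff Δ(7,1,8) = 1/2040
Σ_t [0,0]: t=0:+1/25401600 = 1/25401600
(3j)²=8/255 [(7 1 8; 0 0 0)], sign=+1
Σ_t [0,0]: t=0:+1/174182400 = 1/174182400
(3j)²=11/340 [(7 1 8; -3 -1 4)], sign=+1
⇒ 4πI² = 66/85
I = (+1)√(66/85/(4π)) = 0.24857507
No selection rule forces the value: the integral is nonzero (none).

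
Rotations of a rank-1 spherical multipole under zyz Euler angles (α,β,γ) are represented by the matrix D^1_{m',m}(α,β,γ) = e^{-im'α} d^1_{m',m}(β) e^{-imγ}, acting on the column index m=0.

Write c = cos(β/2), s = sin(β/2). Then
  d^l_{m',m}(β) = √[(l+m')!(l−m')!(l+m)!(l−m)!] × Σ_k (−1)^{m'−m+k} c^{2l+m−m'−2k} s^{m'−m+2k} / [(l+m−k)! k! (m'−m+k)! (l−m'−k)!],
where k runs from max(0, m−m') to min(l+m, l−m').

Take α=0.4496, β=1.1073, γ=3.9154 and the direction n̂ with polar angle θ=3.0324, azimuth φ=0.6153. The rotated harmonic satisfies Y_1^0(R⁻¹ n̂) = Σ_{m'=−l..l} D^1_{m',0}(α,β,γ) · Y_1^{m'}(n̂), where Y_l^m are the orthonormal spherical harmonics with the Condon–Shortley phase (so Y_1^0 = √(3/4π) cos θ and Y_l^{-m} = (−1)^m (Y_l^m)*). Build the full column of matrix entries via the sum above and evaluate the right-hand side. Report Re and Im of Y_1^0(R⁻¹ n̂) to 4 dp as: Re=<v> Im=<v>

Re=-0.1702 Im=0.0000

Need the full column D^1_{m',0} for m'=−1..1 at α=0.4496, β=1.1073, γ=3.9154.
cos(β/2)=0.850611, sin(β/2)=0.525795
d^1_{-1,0}: single k=1 term ⇒ +0.632503;  D = +0.569646+0.274889i
d^1_{0,0}: k∈[0..1] ⇒ +0.723539 -0.276461 = +0.447078;  D = +0.447078+0.000000i
d^1_{1,0}: single k=0 term ⇒ -0.632503;  D = -0.569646+0.274889i
Y_1^{m'}(θ=3.0324,φ=0.6153) and Σ D·Y over m':
  (+0.5696+0.2749i)·(+0.0307-0.0217i)  (+0.4471+0.0000i)·(-0.4857+0.0000i)  (-0.5696+0.2749i)·(-0.0307-0.0217i)
Y_1^0(R⁻¹ n̂) = -0.170167+0.000000i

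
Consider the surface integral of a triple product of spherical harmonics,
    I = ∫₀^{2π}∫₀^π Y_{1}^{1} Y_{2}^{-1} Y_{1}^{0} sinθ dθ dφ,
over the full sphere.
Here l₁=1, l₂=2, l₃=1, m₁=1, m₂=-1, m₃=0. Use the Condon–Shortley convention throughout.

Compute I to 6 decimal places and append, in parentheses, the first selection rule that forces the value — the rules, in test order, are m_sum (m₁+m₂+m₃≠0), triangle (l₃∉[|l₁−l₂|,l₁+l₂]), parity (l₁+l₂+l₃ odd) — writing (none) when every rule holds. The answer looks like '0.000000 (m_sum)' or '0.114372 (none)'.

-0.218510 (none)

m-sum 0 ✓  L=4 even ✓  1≤1≤3 ✓
Π(2lᵢ+1) = 3×5×3 = 45
triangle coeff Δ(1,2,1) = 1/30
Σ_t [1,1]: t=1:−1/1 = -1/1
(3j)²=2/15 [(1 2 1; 0 0 0)], sign=+1
Σ_t [0,0]: t=0:+1/2 = 1/2
(3j)²=1/10 [(1 2 1; 1 -1 0)], sign=-1
⇒ 4πI² = 3/5
I = (-1)√(3/5/(4π)) = -0.21850969
No selection rule forces the value: the integral is nonzero (none).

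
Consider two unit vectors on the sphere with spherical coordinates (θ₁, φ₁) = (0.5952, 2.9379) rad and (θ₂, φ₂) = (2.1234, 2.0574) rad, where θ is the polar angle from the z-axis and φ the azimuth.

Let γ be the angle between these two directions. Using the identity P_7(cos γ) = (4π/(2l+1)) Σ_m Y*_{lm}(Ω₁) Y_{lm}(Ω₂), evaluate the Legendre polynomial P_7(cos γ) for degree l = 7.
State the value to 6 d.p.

Addition theorem: P_7(cos γ) = (4π/15) Σ_m Y*_{lm}(Ω₁) Y_{lm}(Ω₂), m = −7…7:
  m=-7: (-0.001258, 0.008618) × (-0.042330, -0.156206) = (0.001399, -0.000168)  (running Σ = (0.001399, -0.000168))
  m=-6: (0.016441, -0.045231) × (-0.364276, -0.082213) = (-0.009708, 0.015125)  (running Σ = (-0.008308, 0.014957))
  m=-5: (-0.084409, 0.136956) × (-0.275412, 0.321348) = (-0.020763, -0.064844)  (running Σ = (-0.029072, -0.049887))
  m=-4: (0.243605, -0.258353) × (0.043154, 0.109433) = (0.038785, 0.015510)  (running Σ = (0.009713, -0.034378))
  m=-3: (-0.398829, 0.279390) × (-0.293509, -0.032710) = (0.126199, -0.068958)  (running Σ = (0.135912, -0.103336))
  m=-2: (0.254443, -0.109799) × (-0.149040, 0.218983) = (-0.013878, 0.072083)  (running Σ = (0.122034, -0.031252))
  m=-1: (0.240710, -0.049720) × (-0.091308, -0.172594) = (-0.030560, -0.037005)  (running Σ = (0.091474, -0.068258))
  m=0: (-0.369145, -0.000000) × (-0.292299, 0.000000) = (0.107901, 0.000000)  (running Σ = (0.199374, -0.068258))
  m=1: (-0.240710, -0.049720) × (0.091308, -0.172594) = (-0.030560, 0.037005)  (running Σ = (0.168814, -0.031252))
  m=2: (0.254443, 0.109799) × (-0.149040, -0.218983) = (-0.013878, -0.072083)  (running Σ = (0.154936, -0.103336))
  m=3: (0.398829, 0.279390) × (0.293509, -0.032710) = (0.126199, 0.068958)  (running Σ = (0.281134, -0.034378))
  m=4: (0.243605, 0.258353) × (0.043154, -0.109433) = (0.038785, -0.015510)  (running Σ = (0.319919, -0.049887))
  m=5: (0.084409, 0.136956) × (0.275412, 0.321348) = (-0.020763, 0.064844)  (running Σ = (0.299156, 0.014957))
  m=6: (0.016441, 0.045231) × (-0.364276, 0.082213) = (-0.009708, -0.015125)  (running Σ = (0.289448, -0.000168))
  m=7: (0.001258, 0.008618) × (0.042330, -0.156206) = (0.001399, 0.000168)  (running Σ = (0.290848, 0.000000))
Total Σ_m = (0.290848, 0.000000). Multiply by 0.837758: (0.243660, 0.000000). P_7(cos γ) = 0.243660

0.243660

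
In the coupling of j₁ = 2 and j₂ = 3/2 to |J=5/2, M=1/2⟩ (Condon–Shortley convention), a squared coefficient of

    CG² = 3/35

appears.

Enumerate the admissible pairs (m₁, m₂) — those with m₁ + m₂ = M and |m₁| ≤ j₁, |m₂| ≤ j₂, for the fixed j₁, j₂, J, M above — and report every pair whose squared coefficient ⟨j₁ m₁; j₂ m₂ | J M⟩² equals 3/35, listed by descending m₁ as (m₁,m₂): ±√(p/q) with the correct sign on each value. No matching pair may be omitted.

(0,1/2): −√(3/35)

Admissible pairs with m₁+m₂ = M = 1/2: (-1,3/2), (0,1/2), (1,-1/2), (2,-3/2)
  (m₁,m₂)=(2,-3/2): CG² = 6/35, CG = +√(6/35)
  (m₁,m₂)=(1,-1/2): CG² = 5/14, CG = +√(5/14)
  (m₁,m₂)=(0,1/2): CG² = 3/35, CG = −√(3/35)   ← matches the target
  (m₁,m₂)=(-1,3/2): CG² = 27/70, CG = −√(27/70)
Pairs with CG² = 3/35: (0,1/2): −√(3/35)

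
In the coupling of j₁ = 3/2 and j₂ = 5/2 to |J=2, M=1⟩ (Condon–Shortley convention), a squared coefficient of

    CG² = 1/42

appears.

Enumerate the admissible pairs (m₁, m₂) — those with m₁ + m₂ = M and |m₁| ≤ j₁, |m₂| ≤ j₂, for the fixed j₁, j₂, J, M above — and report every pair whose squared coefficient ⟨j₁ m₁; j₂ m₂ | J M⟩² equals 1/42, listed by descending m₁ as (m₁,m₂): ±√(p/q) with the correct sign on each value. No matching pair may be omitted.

(-1/2,3/2): +√(1/42)

Admissible pairs with m₁+m₂ = M = 1: (-3/2,5/2), (-1/2,3/2), (1/2,1/2), (3/2,-1/2)
  (m₁,m₂)=(3/2,-1/2): CG² = 9/28, CG = +√(9/28)
  (m₁,m₂)=(1/2,1/2): CG² = 25/84, CG = −√(25/84)
  (m₁,m₂)=(-1/2,3/2): CG² = 1/42, CG = +√(1/42)   ← matches the target
  (m₁,m₂)=(-3/2,5/2): CG² = 5/14, CG = +√(5/14)
Pairs with CG² = 1/42: (-1/2,3/2): +√(1/42)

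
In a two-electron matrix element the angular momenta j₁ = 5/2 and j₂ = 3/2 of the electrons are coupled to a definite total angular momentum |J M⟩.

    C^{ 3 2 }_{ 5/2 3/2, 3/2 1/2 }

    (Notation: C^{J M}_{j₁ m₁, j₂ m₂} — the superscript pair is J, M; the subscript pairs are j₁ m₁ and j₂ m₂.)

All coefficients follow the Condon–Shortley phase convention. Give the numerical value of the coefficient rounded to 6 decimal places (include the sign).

+0.288675  (= +√(1/12))

triangle: 1!×4!×2!/8! = 48/40320
(j±m)!: 4!×1!×2!×1!×5!×1! = 5760
prefactor² = (2J+1)×Δ×N² = 48
  k=0: +1/(0!×1!×1!×2!×3!×0!) = 1/12
  k=1: −1/(1!×0!×0!×1!×4!×1!) = -1/24
Σ = 1/24  ⇒  CG² = 48×(1/24)² = 1/12
CG = +√(1/12) = +0.288675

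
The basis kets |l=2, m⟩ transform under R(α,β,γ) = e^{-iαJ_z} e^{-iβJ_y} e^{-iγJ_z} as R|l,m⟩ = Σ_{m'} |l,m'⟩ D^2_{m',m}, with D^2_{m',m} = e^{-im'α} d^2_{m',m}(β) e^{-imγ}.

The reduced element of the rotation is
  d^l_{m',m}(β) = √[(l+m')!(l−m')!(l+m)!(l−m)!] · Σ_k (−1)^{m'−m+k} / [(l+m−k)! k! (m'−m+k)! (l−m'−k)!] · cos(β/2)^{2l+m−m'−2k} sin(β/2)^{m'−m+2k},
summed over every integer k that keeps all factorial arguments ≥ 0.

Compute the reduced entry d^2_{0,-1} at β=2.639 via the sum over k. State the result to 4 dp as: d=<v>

d=0.5170

d^2_{0,-1}(β=2.6390) via the finite sum:
c=cos(2.639000/2)=0.248660, s=sin(2.639000/2)=0.968591; N=√[2·2·1·6]=4.898979
Admissible k: 0..1 (factorial args all ≥0)
  k=0: (−1)^1·4.8990/(2)·0.2487^3·0.9686^1 = -0.036478
  k=1: (−1)^2·4.8990/(2)·0.2487^1·0.9686^3 = +0.553480
d^2_{0,-1}(2.6390) = -0.036478 +0.553480 = +0.517002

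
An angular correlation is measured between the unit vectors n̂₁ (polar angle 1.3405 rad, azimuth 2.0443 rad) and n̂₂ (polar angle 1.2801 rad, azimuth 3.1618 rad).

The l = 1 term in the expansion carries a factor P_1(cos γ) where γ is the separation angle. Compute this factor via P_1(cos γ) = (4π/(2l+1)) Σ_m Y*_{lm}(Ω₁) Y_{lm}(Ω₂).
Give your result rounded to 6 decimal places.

0.473906

Expand P_1 via completeness: Σ_{m} conj(Y_{1,m}) at Ω₁ times Y_{1,m} at Ω₂ —
  [-1]  conj(Y_{1,-1})(Ω₁) = -0.153388+0.299364i ; Y_{1,-1}(Ω₂) = -0.330931+0.006688i ; Δ = +0.048759-0.100095i
  [+0]  conj(Y_{1,0})(Ω₁) = +0.111531-0.000000i ; Y_{1,0}(Ω₂) = +0.140043+0.000000i ; Δ = +0.015619+0.000000i
  [+1]  conj(Y_{1,1})(Ω₁) = +0.153388+0.299364i ; Y_{1,1}(Ω₂) = +0.330931+0.006688i ; Δ = +0.048759+0.100095i
Σ over m = +0.113137+0.000000i; ×(4π/3) → +0.473906+0.000000i. Real part: 0.473906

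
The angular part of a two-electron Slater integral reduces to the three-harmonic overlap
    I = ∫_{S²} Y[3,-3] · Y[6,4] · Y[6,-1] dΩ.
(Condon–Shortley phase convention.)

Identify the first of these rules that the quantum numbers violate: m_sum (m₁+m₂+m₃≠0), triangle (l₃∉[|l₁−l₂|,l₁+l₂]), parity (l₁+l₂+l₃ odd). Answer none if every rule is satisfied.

parity

m₁+m₂+m₃ = -3 + 4 − 1 = 0  ✓
triangle: |3−6|=3 ≤ l₃=6 ≤ 3+6=9  ✓
parity: l₁+l₂+l₃ = 15 is odd  ✗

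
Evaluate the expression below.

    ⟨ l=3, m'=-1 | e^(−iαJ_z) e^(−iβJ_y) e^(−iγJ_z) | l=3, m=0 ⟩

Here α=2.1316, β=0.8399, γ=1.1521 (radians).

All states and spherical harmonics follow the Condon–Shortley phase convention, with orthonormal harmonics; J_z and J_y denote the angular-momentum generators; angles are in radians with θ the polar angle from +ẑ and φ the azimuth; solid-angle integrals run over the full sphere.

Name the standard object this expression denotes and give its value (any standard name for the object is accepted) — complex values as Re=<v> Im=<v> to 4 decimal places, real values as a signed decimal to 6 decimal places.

This is a Wigner D-matrix element — the rotation-matrix element ⟨l m'| R(α,β,γ) |l m⟩ in the angular-momentum basis.
First d^3_{-1,0}(β=0.8399), then the phase factors e^{-i(-1)α} and e^{-i(0)γ}:
Half-angle: c=0.913109, s=0.407715. N=√(2·24·6·6)=41.569219
k: max(0,(0)−(-1))=1 … min(3+(0),3−(-1))=3
  k=1: (−1)^0·41.5692/(12)·0.9131^5·0.4077^1 = +0.896522
  k=2: (−1)^1·41.5692/(4)·0.9131^3·0.4077^3 = -0.536228
  k=3: (−1)^2·41.5692/(12)·0.9131^1·0.4077^5 = +0.035637
d^3_{-1,0}(0.8399) = +0.896522 -0.536228 +0.035637 = +0.395930
Attach z-rotation phases: D = e^{-i(-1)(2.1316)}·(+0.395930)·e^{-i(0)(1.1521)} = -0.210582+0.335285i

Wigner D-matrix element, Re=-0.2106 Im=0.3353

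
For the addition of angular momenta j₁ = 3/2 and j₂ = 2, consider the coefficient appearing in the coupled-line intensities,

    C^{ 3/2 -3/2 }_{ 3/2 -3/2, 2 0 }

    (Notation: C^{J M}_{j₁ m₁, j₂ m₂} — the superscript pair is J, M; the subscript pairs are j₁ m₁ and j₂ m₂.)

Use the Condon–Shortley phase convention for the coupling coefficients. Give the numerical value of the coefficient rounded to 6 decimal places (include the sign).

j₁+j₂−J=2  J+j₁−j₂=1  J−j₁+j₂=2  j₁+j₂+J+1=6
(j₁±m₁, j₂±m₂, J±M) = (0,3,2,2,0,3)
P² = 16/5
sum k=2..2:
  [2] +1/4 = 1/4
S = 1/4
C² = P²·S² = 1/5 ; C = +0.447214

+0.447214  (= +√(1/5))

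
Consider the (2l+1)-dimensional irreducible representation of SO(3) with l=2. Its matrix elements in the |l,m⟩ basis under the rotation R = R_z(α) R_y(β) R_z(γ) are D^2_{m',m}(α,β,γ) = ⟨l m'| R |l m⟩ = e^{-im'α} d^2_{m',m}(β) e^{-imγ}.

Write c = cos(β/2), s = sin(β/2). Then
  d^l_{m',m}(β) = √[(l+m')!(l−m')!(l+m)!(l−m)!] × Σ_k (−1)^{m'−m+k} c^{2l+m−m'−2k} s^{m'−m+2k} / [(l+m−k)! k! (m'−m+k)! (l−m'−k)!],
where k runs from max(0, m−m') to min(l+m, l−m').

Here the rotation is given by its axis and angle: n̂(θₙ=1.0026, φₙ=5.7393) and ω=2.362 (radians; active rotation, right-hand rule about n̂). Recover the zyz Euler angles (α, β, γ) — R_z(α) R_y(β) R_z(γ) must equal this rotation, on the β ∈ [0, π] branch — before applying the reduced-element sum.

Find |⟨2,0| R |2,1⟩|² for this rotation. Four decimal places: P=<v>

P=0.0665

Axis–angle → zyz. n̂ = (sinθₙcosφₙ, sinθₙsinφₙ, cosθₙ) = (+0.721250, -0.436157, +0.538113), ω = 2.3620.
R = I cosω + sinω [n̂]ₓ + (1−cosω) n̂n̂ᵀ gives
  R = [+0.178970, -0.916594, +0.357527; -0.160019, -0.385674, -0.908653; +0.970754, +0.105410, -0.215696]
β = atan2(√(R₁₃²+R₂₃²), R₃₃) = 1.788201; α = atan2(R₂₃, R₁₃) mod 2π = 5.087252; γ = atan2(R₃₂, −R₃₁) mod 2π = 3.033430
First d^2_{0,1}(β=1.7882), then the phase factors e^{-i(0)α} and e^{-i(1)γ}:
c=cos(1.788201/2)=0.626220, s=sin(1.788201/2)=0.779646; N=√[2·2·6·1]=4.898979
The bounds max(0,m−m')=1 and min(l+m,l−m')=2 give 2 terms
  k=1: (−1)^0·4.8990/(2)·0.6262^3·0.7796^1 = +0.468981
  k=2: (−1)^1·4.8990/(2)·0.6262^1·0.7796^3 = -0.726935
d^2_{0,1}(1.7882) = +0.468981 -0.726935 = -0.257954
|D^2_{0,1}|² = |d^2_{0,1}(β)|² = (-0.257954)² = 0.066540 (the z-rotation phases have unit modulus)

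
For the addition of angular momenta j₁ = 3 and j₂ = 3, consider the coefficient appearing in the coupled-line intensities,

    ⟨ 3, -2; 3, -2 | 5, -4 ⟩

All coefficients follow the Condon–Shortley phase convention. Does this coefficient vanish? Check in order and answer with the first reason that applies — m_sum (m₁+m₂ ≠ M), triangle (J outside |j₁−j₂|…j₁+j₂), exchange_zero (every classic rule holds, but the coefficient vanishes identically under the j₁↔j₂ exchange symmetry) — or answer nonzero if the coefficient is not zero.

m-sum: m₁+m₂ = -2+(-2) = -4, M = -4  ✓
triangle: |j₁−j₂| = 0 ≤ J = 5 ≤ j₁+j₂ = 6  ✓
exchange: j₁=j₂ and m₁=m₂, and (−1)^(j₁+j₂−J) = (−1)^1 = −1 forces ⟨j₁m₁;j₂m₂|JM⟩ = −⟨j₂m₂;j₁m₁|JM⟩ = −⟨j₁m₁;j₂m₂|JM⟩ ⇒ the coefficient vanishes identically
Racah sum check: Σ_k collapses to 0 ⇒ CG = 0

exchange_zero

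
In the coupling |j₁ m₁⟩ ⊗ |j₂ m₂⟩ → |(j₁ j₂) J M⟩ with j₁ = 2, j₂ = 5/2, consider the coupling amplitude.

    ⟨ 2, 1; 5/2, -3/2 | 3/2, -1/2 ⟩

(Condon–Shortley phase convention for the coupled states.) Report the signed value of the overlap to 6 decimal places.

j₁+j₂−J=3  J+j₁−j₂=1  J−j₁+j₂=2  j₁+j₂+J+1=7
(j₁±m₁, j₂±m₂, J±M) = (3,1,1,4,1,2)
P² = 96/35
sum k=0..1:
  [0] +1/6 = 1/6
  [1] −1/4 = -1/4
S = -1/12
C² = P²·S² = 2/105 ; C = -0.138013

-0.138013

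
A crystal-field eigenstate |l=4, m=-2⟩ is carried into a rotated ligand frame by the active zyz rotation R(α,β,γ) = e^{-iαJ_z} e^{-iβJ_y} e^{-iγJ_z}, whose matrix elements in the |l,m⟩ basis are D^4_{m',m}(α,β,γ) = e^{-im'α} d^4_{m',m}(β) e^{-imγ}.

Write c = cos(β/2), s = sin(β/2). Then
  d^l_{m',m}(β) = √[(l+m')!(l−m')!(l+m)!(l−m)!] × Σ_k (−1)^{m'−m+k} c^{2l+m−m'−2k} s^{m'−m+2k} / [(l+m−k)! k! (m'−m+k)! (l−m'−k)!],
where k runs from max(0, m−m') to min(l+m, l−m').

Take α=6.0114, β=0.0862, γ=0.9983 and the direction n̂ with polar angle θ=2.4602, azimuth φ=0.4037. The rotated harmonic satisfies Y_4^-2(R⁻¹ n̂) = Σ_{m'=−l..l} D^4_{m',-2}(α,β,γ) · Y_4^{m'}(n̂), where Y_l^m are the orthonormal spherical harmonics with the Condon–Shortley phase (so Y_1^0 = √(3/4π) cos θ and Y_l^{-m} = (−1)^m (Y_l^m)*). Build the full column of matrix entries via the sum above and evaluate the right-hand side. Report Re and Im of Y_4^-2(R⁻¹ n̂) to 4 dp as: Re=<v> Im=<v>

Need the full column D^4_{m',-2} for m'=−4..4 at α=6.0114, β=0.0862, γ=0.9983.
cos(β/2)=0.999071, sin(β/2)=0.043087
d^4_{-4,-2}: single k=2 term ⇒ +0.009769;  D = +0.006000+0.007709i
d^4_{-3,-2}: k∈[1..2] ⇒ +0.160170 -0.000894 = +0.159277;  D = +0.060489+0.147344i
d^4_{-2,-2}: k∈[0..2] ⇒ +0.992595 -0.022154 +0.000052 = +0.970493;  D = +0.114028+0.963771i
d^4_{-1,-2}: k∈[0..2] ⇒ -0.181616 +0.001689 -0.000002 = -0.179929;  D = +0.027603-0.177799i
d^4_{0,-2}: k∈[0..2] ⇒ +0.017514 -0.000087 +0.000000 = +0.017427;  D = -0.007198+0.015871i
d^4_{1,-2}: k∈[0..2] ⇒ -0.001126 +0.000003 -0.000000 = -0.001123;  D = +0.000721-0.000861i
d^4_{2,-2}: k∈[0..2] ⇒ +0.000052 -0.000000 +0.000000 = +0.000051;  D = -0.000042+0.000029i
d^4_{3,-2}: k∈[0..1] ⇒ -0.000002 +0.000000 = -0.000002;  D = +0.000002-0.000001i
d^4_{4,-2}: single k=0 term ⇒ +0.000000;  D = -0.000000+0.000000i
Y_4^{m'}(θ=2.4602,φ=0.4037) and Σ D·Y over m':
  (+0.0060+0.0077i)·(-0.0031-0.0696i)  (+0.0605+0.1473i)·(-0.0855+0.2274i)  (+0.1140+0.9638i)·(+0.2957-0.3090i)  (+0.0276-0.1778i)·(-0.2603+0.1112i)  (-0.0072+0.0159i)·(-0.2497+0.0000i)  (+0.0007-0.0009i)·(+0.2603+0.1112i)  (-0.0000+0.0000i)·(+0.2957+0.3090i)  (+0.0000-0.0000i)·(+0.0855+0.2274i)  (-0.0000+0.0000i)·(-0.0031+0.0696i)
Y_4^-2(R⁻¹ n̂) = +0.308038+0.295717i

Re=0.3080 Im=0.2957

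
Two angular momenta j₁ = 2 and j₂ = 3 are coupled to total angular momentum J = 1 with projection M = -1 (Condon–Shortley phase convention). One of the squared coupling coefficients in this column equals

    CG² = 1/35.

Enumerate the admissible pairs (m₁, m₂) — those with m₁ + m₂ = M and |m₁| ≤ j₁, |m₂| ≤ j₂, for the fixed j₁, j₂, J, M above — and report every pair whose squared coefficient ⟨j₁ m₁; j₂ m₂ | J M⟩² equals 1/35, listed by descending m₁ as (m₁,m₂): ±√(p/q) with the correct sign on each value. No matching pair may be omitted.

Admissible pairs with m₁+m₂ = M = -1: (-2,1), (-1,0), (0,-1), (1,-2), (2,-3)
  (m₁,m₂)=(2,-3): CG² = 3/7, CG = +√(3/7)
  (m₁,m₂)=(1,-2): CG² = 2/7, CG = −√(2/7)
  (m₁,m₂)=(0,-1): CG² = 6/35, CG = +√(6/35)
  (m₁,m₂)=(-1,0): CG² = 3/35, CG = −√(3/35)
  (m₁,m₂)=(-2,1): CG² = 1/35, CG = +√(1/35)   ← matches the target
Pairs with CG² = 1/35: (-2,1): +√(1/35)

(-2,1): +√(1/35)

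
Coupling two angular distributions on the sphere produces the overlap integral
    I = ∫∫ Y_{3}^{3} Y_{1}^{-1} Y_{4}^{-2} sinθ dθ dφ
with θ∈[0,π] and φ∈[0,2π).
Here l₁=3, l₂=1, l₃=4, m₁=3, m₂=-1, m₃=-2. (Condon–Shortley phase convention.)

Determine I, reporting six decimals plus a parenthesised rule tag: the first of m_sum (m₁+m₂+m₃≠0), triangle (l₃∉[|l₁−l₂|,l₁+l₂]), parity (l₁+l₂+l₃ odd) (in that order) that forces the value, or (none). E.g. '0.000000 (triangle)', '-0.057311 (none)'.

Rules hold: Σm=0, L=8 even, 2≤4≤4.
N = 7·3·9 = 189
Δ = 0!·6!·2!/9! = 1/252
Racah Σ t=0..0: t=0:+1/36 = 1/36
⇒ 3j(3 1 4; 0 0 0)² = 4/63, sgn +1
Racah Σ t=0..0: t=0:+1/1440 = 1/1440
⇒ 3j(3 1 4; 3 -1 -2)² = 1/252, sgn +1
4πI² = N·(3j₀)²·(3jₘ)² = 1/21
I = +1·√(0.047619/4π) = 0.06155813
No selection rule forces the value: the integral is nonzero (none).

0.061558 (none)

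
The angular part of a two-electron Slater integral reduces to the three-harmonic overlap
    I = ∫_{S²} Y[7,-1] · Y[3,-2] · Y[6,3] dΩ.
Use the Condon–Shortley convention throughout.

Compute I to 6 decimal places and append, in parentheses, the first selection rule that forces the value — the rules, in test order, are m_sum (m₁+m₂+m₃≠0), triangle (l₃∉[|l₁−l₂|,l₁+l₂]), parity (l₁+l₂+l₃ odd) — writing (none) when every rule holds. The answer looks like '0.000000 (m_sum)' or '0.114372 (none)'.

Checks pass: Σm=0; 16 even; l₃=6∈[4,10].
(2·7+1)(2·3+1)(2·6+1) = 1365
Δ: 4! 10! 2! / 17! → 1/2042040
sum: t=1:−1/207360 t=2:+1/57600 t=3:−1/207360 = 1/129600
3j²(7 3 6; 0 0 0) = Δ·Π!·Σ² = 168/12155  (sign +1)
sum: t=0:+1/1935360 t=1:−1/362880 = -13/5806080
3j²(7 3 6; -1 -2 3) = Δ·Π!·Σ² = 195/10472  (sign +1)
combine: 4πI² = 1365·168/12155·195/10472 = 12285/34969
take √, sign +1: I = 0.16720184
No selection rule forces the value: the integral is nonzero (none).

0.167202 (none)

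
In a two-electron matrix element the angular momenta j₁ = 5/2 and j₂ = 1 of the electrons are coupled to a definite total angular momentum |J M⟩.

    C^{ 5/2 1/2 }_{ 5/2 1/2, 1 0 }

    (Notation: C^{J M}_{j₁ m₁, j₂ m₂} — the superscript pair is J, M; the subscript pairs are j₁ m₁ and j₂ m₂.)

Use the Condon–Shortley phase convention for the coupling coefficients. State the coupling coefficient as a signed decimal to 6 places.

+0.169031  (= +√(1/35))

j₁+j₂−J=1  J+j₁−j₂=4  J−j₁+j₂=1  j₁+j₂+J+1=7
(j₁±m₁, j₂±m₂, J±M) = (3,2,1,1,3,2)
P² = 144/35
sum k=0..1:
  [0] +1/4 = 1/4
  [1] −1/6 = -1/6
S = 1/12
C² = P²·S² = 1/35 ; C = +0.169031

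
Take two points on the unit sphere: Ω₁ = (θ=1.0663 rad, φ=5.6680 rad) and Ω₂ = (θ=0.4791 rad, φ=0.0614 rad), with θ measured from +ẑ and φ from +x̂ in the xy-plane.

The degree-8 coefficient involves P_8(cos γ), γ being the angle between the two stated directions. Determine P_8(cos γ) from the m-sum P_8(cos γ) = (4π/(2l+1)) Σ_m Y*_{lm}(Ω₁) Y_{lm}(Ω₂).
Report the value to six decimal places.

0.218047

Summing Y*_{l m}(θ₁,φ₁)·Y_{l m}(θ₂,φ₂) over m ∈ [−8, 8]; prefactor 4π/(2·8+1) = 0.739198:
  m=-8: Y*=(0.036903, 0.173912)  Y=(0.000927, -0.000496)  product (0.000120, 0.000143)
  m=-7: Y*=(-0.155108, 0.360723)  Y=(0.007357, -0.003372)  product (0.000075, 0.003177)
  m=-6: Y*=(-0.361862, 0.221620)  Y=(0.036436, -0.014065)  product (-0.010068, 0.013164)
  m=-5: Y*=(-0.101760, -0.006692)  Y=(0.126186, -0.040004)  product (-0.013108, 0.003226)
  m=-4: Y*=(0.235652, 0.190895)  Y=(0.308732, -0.077387)  product (0.087526, 0.040699)
  m=-3: Y*=(0.072681, 0.257834)  Y=(0.500950, -0.093333)  product (0.060474, 0.122378)
  m=-2: Y*=(0.060072, -0.169591)  Y=(0.417836, -0.051570)  product (0.016354, -0.073959)
  m=-1: Y*=(0.251215, -0.177525)  Y=(-0.107122, 0.006586)  product (-0.025741, 0.020671)
  m=+0: Y*=(-0.137366, -0.000000)  Y=(-0.463815, 0.000000)  product (0.063712, 0.000000)
  m=+1: Y*=(-0.251215, -0.177525)  Y=(0.107122, 0.006586)  product (-0.025741, -0.020671)
  m=+2: Y*=(0.060072, 0.169591)  Y=(0.417836, 0.051570)  product (0.016354, 0.073959)
  m=+3: Y*=(-0.072681, 0.257834)  Y=(-0.500950, -0.093333)  product (0.060474, -0.122378)
  m=+4: Y*=(0.235652, -0.190895)  Y=(0.308732, 0.077387)  product (0.087526, -0.040699)
  m=+5: Y*=(0.101760, -0.006692)  Y=(-0.126186, -0.040004)  product (-0.013108, -0.003226)
  m=+6: Y*=(-0.361862, -0.221620)  Y=(0.036436, 0.014065)  product (-0.010068, -0.013164)
  m=+7: Y*=(0.155108, 0.360723)  Y=(-0.007357, -0.003372)  product (0.000075, -0.003177)
  m=+8: Y*=(0.036903, -0.173912)  Y=(0.000927, 0.000496)  product (0.000120, -0.000143)
Accumulated sum (0.294978, -0.000000); after 4π/(2l+1) scaling, (0.218047, -0.000000) ⇒ P_8 = 0.218047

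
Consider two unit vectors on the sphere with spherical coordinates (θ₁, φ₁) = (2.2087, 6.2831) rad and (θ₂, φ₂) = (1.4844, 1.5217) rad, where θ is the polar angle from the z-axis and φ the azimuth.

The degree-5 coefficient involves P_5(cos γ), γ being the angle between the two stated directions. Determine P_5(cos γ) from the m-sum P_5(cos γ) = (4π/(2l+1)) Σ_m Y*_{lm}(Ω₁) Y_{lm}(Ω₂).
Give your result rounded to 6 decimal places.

Expand P_5 via completeness: Σ_{m} conj(Y_{5,m}) at Ω₁ times Y_{5,m} at Ω₂ —
  [-5]  conj(Y_{5,-5})(Ω₁) = (0.155294, -0.000066) ; Y_{5,-5}(Ω₂) = (0.110707, -0.441884) ; Δ = (0.017163, -0.068629)
  [-4]  conj(Y_{5,-4})(Ω₁) = (-0.364035, 0.000124) ; Y_{5,-4}(Ω₂) = (0.122370, 0.024346) ; Δ = (-0.044550, -0.008847)
  [-3]  conj(Y_{5,-3})(Ω₁) = (0.393095, -0.000101) ; Y_{5,-3}(Ω₂) = (0.046839, -0.315708) ; Δ = (0.018381, -0.124108)
  [-2]  conj(Y_{5,-2})(Ω₁) = (-0.041625, 0.000007) ; Y_{5,-2}(Ω₂) = (0.141225, 0.013912) ; Δ = (-0.005879, -0.000578)
  [-1]  conj(Y_{5,-1})(Ω₁) = (-0.340611, 0.000029) ; Y_{5,-1}(Ω₂) = (0.014046, -0.285852) ; Δ = (-0.004776, 0.097365)
  [+0]  conj(Y_{5,0})(Ω₁) = (0.132410, -0.000000) ; Y_{5,0}(Ω₂) = (0.146148, 0.000000) ; Δ = (0.019351, 0.000000)
  [+1]  conj(Y_{5,1})(Ω₁) = (0.340611, 0.000029) ; Y_{5,1}(Ω₂) = (-0.014046, -0.285852) ; Δ = (-0.004776, -0.097365)
  [+2]  conj(Y_{5,2})(Ω₁) = (-0.041625, -0.000007) ; Y_{5,2}(Ω₂) = (0.141225, -0.013912) ; Δ = (-0.005879, 0.000578)
  [+3]  conj(Y_{5,3})(Ω₁) = (-0.393095, -0.000101) ; Y_{5,3}(Ω₂) = (-0.046839, -0.315708) ; Δ = (0.018381, 0.124108)
  [+4]  conj(Y_{5,4})(Ω₁) = (-0.364035, -0.000124) ; Y_{5,4}(Ω₂) = (0.122370, -0.024346) ; Δ = (-0.044550, 0.008847)
  [+5]  conj(Y_{5,5})(Ω₁) = (-0.155294, -0.000066) ; Y_{5,5}(Ω₂) = (-0.110707, -0.441884) ; Δ = (0.017163, 0.068629)
Σ over m = (-0.019970, 0.000000); ×(4π/11) → (-0.022814, 0.000000). Real part: -0.022814

-0.022814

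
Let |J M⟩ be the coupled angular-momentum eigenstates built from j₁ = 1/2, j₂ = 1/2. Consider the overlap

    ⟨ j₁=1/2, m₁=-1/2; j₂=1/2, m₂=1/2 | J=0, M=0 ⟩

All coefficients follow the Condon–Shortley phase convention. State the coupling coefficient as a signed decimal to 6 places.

triangle: 1!*0!*0!/2! = 1/2
(j±m)!: 0!*1!*1!*0!*0!*0! = 1
prefactor² = (2J+1)*Δ*N² = 1/2
  k=1: −1/(1!*0!*0!*0!*0!*0!) = -1
Σ = -1  ⇒  CG² = 1/2*(-1)² = 1/2
CG = −√(1/2) = -0.707107

−√(1/2) ≈ -0.707107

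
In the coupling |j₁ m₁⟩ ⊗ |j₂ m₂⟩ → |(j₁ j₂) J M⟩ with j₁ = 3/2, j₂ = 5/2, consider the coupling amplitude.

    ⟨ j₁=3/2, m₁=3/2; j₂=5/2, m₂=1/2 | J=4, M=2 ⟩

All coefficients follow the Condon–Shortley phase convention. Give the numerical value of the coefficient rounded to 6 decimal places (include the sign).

+0.597614

√[9·0!3!5!/9! · 3!0!3!2!6!2!] = √(12960/7)
  +(−1)^0/∏(0,0,0,3,3,2)! = 1/72  (running 1/72)
⟨..|..⟩ = √(12960/7)·(1/72) = +0.597614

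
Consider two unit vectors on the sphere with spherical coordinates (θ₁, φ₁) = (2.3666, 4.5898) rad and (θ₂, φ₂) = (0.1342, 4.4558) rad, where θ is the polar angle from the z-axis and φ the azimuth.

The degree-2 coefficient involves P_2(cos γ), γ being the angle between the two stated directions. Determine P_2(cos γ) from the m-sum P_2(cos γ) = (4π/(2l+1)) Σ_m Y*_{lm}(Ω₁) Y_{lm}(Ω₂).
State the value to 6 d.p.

0.067748

Summing Y*_{l m}(θ₁,φ₁)·Y_{l m}(θ₂,φ₂) over m ∈ [−2, 2]; prefactor 4π/(2·2+1) = 2.513274:
  term(m=-2) = +0.001261+0.000346i   from Y*(Ω₁)=-0.183462+0.045904i, Y(Ω₂)=-0.006024-0.003395i
  term(m=-1) = -0.039205-0.005285i   from Y*(Ω₁)=+0.047224+0.383292i, Y(Ω₂)=-0.025996+0.099082i
  term(m=+0) = +0.102844+0.000000i   from Y*(Ω₁)=+0.167541-0.000000i, Y(Ω₂)=+0.613845+0.000000i
  term(m=+1) = -0.039205+0.005285i   from Y*(Ω₁)=-0.047224+0.383292i, Y(Ω₂)=+0.025996+0.099082i
  term(m=+2) = +0.001261-0.000346i   from Y*(Ω₁)=-0.183462-0.045904i, Y(Ω₂)=-0.006024+0.003395i
Accumulated sum +0.026956+0.000000i; after 4π/(2l+1) scaling, +0.067748+0.000000i ⇒ P_2 = 0.067748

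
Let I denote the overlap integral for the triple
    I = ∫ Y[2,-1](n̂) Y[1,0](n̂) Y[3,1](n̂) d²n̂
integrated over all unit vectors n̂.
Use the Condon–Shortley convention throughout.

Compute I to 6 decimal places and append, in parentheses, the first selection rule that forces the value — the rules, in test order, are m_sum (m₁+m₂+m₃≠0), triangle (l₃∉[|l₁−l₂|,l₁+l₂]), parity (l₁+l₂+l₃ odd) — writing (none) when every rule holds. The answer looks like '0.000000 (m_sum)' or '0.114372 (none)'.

Rules hold: Σm=0, L=6 even, 1≤3≤3.
N = 5·3·7 = 105
Δ = 0!·4!·2!/7! = 1/105
Racah Σ t=0..0: t=0:+1/4 = 1/4
⇒ 3j(2 1 3; 0 0 0)² = 3/35, sgn -1
Racah Σ t=0..0: t=0:+1/6 = 1/6
⇒ 3j(2 1 3; -1 0 1)² = 8/105, sgn +1
4πI² = N·(3j₀)²·(3jₘ)² = 24/35
I = -1·√(0.685714/4π) = -0.23359668
No selection rule forces the value: the integral is nonzero (none).

-0.233597 (none)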